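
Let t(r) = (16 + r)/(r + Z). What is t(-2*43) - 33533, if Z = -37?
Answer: -4124489/123 ≈ -33532.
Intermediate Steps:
t(r) = (16 + r)/(-37 + r) (t(r) = (16 + r)/(r - 37) = (16 + r)/(-37 + r))
t(-2*43) - 33533 = (16 - 2*43)/(-37 - 2*43) - 33533 = (16 - 86)/(-37 - 86) - 33533 = -70/(-123) - 33533 = -1/123*(-70) - 33533 = 70/123 - 33533 = -4124489/123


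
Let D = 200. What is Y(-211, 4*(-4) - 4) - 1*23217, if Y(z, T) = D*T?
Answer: -27217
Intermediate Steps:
Y(z, T) = 200*T
Y(-211, 4*(-4) - 4) - 1*23217 = 200*(4*(-4) - 4) - 1*23217 = 200*(-16 - 4) - 23217 = 200*(-20) - 23217 = -4000 - 23217 = -27217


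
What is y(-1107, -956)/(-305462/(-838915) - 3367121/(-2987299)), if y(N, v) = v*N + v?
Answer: 378539873345483080/533890662979 ≈ 7.0902e+5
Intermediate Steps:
y(N, v) = v + N*v (y(N, v) = N*v + v = v + N*v)
y(-1107, -956)/(-305462/(-838915) - 3367121/(-2987299)) = (-956*(1 - 1107))/(-305462/(-838915) - 3367121/(-2987299)) = (-956*(-1106))/(-305462*(-1/838915) - 3367121*(-1/2987299)) = 1057336/(305462/838915 + 3367121/2987299) = 1057336/(533890662979/358012848655) = 1057336*(358012848655/533890662979) = 378539873345483080/533890662979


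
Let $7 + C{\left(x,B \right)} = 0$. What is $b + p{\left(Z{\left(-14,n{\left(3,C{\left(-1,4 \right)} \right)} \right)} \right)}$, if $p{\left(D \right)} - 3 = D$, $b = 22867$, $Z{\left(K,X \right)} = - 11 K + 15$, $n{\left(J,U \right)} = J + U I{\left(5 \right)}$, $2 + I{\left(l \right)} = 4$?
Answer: $23039$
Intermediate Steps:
$C{\left(x,B \right)} = -7$ ($C{\left(x,B \right)} = -7 + 0 = -7$)
$I{\left(l \right)} = 2$ ($I{\left(l \right)} = -2 + 4 = 2$)
$n{\left(J,U \right)} = J + 2 U$ ($n{\left(J,U \right)} = J + U 2 = J + 2 U$)
$Z{\left(K,X \right)} = 15 - 11 K$
$p{\left(D \right)} = 3 + D$
$b + p{\left(Z{\left(-14,n{\left(3,C{\left(-1,4 \right)} \right)} \right)} \right)} = 22867 + \left(3 + \left(15 - -154\right)\right) = 22867 + \left(3 + \left(15 + 154\right)\right) = 22867 + \left(3 + 169\right) = 22867 + 172 = 23039$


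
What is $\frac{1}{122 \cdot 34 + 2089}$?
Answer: $\frac{1}{6237} \approx 0.00016033$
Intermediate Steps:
$\frac{1}{122 \cdot 34 + 2089} = \frac{1}{4148 + 2089} = \frac{1}{6237}$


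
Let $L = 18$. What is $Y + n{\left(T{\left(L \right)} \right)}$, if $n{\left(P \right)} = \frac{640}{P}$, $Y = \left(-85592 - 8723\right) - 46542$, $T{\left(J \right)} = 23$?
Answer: $- \frac{3239071}{23} \approx -1.4083 \cdot 10^{5}$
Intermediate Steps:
$Y = -140857$ ($Y = -94315 - 46542 = -140857$)
$Y + n{\left(T{\left(L \right)} \right)} = -140857 + \frac{640}{23} = - \frac{3239071}{23}$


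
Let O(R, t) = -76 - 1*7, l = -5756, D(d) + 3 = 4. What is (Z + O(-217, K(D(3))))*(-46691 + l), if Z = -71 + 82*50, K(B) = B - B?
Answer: -206955862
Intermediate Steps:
D(d) = 1 (D(d) = -3 + 4 = 1)
K(B) = 0
Z = 4029 (Z = -71 + 4100 = 4029)
O(R, t) = -83 (O(R, t) = -76 - 7 = -83)
(Z + O(-217, K(D(3))))*(-46691 + l) = (4029 - 83)*(-46691 - 5756) = 3946*(-52447) = -206955862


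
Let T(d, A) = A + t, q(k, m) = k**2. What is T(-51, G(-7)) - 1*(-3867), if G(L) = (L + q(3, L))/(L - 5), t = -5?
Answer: 23171/6 ≈ 3861.8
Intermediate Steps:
G(L) = (9 + L)/(-5 + L) (G(L) = (L + 3**2)/(L - 5) = (L + 9)/(-5 + L) = (9 + L)/(-5 + L))
T(d, A) = -5 + A (T(d, A) = A - 5 = -5 + A)
T(-51, G(-7)) - 1*(-3867) = (-5 + (9 - 7)/(-5 - 7)) - 1*(-3867) = (-5 + 2/(-12)) + 3867 = (-5 - 1/12*2) + 3867 = (-5 - 1/6) + 3867 = -31/6 + 3867 = 23171/6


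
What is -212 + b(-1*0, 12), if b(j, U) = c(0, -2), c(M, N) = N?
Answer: -214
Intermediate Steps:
b(j, U) = -2
-212 + b(-1*0, 12) = -212 - 2 = -214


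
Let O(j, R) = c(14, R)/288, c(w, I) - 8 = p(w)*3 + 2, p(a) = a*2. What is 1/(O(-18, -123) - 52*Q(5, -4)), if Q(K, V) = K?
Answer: -144/37393 ≈ -0.0038510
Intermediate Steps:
p(a) = 2*a
c(w, I) = 10 + 6*w (c(w, I) = 8 + ((2*w)*3 + 2) = 8 + (6*w + 2) = 8 + (2 + 6*w) = 10 + 6*w)
O(j, R) = 47/144 (O(j, R) = (10 + 6*14)/288 = (10 + 84)*(1/288) = 94*(1/288) = 47/144)
1/(O(-18, -123) - 52*Q(5, -4)) = 1/(47/144 - 52*5) = 1/(47/144 - 260) = 1/(-37393/144) = -144/37393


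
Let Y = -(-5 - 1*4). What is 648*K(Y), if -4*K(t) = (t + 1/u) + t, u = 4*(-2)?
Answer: -11583/4 ≈ -2895.8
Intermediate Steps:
u = -8
Y = 9 (Y = -(-5 - 4) = -1*(-9) = 9)
K(t) = 1/32 - t/2 (K(t) = -((t + 1/(-8)) + t)/4 = -((t - 1/8) + t)/4 = -((-1/8 + t) + t)/4 = -(-1/8 + 2*t)/4 = 1/32 - t/2)
648*K(Y) = 648*(1/32 - 1/2*9) = 648*(1/32 - 9/2) = 648*(-143/32) = -11583/4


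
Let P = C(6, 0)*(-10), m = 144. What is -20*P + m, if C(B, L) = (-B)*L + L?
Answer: 144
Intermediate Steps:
C(B, L) = L - B*L (C(B, L) = -B*L + L = L - B*L)
P = 0 (P = (0*(1 - 1*6))*(-10) = (0*(1 - 6))*(-10) = (0*(-5))*(-10) = 0*(-10) = 0)
-20*P + m = -20*0 + 144 = 0 + 144 = 144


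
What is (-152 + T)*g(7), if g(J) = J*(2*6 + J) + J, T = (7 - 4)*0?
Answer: -21280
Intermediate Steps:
T = 0 (T = 3*0 = 0)
g(J) = J + J*(12 + J) (g(J) = J*(12 + J) + J = J + J*(12 + J))
(-152 + T)*g(7) = (-152 + 0)*(7*(13 + 7)) = -1064*20 = -152*140 = -21280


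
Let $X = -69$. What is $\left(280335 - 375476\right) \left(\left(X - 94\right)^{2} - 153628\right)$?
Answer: $12088520319$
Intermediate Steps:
$\left(280335 - 375476\right) \left(\left(X - 94\right)^{2} - 153628\right) = \left(280335 - 375476\right) \left(\left(-69 - 94\right)^{2} - 153628\right) = - 95141 \left(\left(-163\right)^{2} - 153628\right) = - 95141 \left(26569 - 153628\right) = \left(-95141\right) \left(-127059\right) = 12088520319$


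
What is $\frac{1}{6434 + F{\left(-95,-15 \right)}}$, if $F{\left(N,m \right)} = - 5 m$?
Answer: $\frac{1}{6509} \approx 0.00015363$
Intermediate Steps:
$\frac{1}{6434 + F{\left(-95,-15 \right)}} = \frac{1}{6434 - -75} = \frac{1}{6434 + 75} = \frac{1}{6509}$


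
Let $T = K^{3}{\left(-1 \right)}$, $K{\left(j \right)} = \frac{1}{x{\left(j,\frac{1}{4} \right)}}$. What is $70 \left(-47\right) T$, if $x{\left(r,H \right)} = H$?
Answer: $-210560$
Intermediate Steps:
$K{\left(j \right)} = 4$ ($K{\left(j \right)} = \frac{1}{\frac{1}{4}} = 4$)
$T = 64$ ($T = 4^{3} = 64$)
$70 \left(-47\right) T = 70 \left(-47\right) 64 = \left(-3290\right) 64 = -210560$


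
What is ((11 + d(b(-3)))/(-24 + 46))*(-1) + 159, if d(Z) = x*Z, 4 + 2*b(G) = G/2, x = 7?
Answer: 1275/8 ≈ 159.38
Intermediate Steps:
b(G) = -2 + G/4 (b(G) = -2 + (G/2)/2 = -2 + G/4)
d(Z) = 7*Z
((11 + d(b(-3)))/(-24 + 46))*(-1) + 159 = ((11 + 7*(-2 + (¼)*(-3)))/(-24 + 46))*(-1) + 159 = ((11 + 7*(-2 - ¾))/22)*(-1) + 159 = ((11 + 7*(-11/4))*(1/22))*(-1) + 159 = ((11 - 77/4)*(1/22))*(-1) + 159 = -33/4*1/22*(-1) + 159 = -3/8*(-1) + 159 = 3/8 + 159 = 1275/8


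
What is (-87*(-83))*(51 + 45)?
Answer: 693216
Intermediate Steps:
(-87*(-83))*(51 + 45) = 7221*96 = 693216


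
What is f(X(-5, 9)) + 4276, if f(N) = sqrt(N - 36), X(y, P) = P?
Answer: 4276 + 3*I*sqrt(3) ≈ 4276.0 + 5.1962*I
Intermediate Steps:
f(N) = sqrt(-36 + N)
f(X(-5, 9)) + 4276 = sqrt(-36 + 9) + 4276 = sqrt(-27) + 4276 = 3*I*sqrt(3) + 4276 = 4276 + 3*I*sqrt(3)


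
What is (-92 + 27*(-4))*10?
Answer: -2000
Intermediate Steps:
(-92 + 27*(-4))*10 = (-92 - 108)*10 = -200*10 = -2000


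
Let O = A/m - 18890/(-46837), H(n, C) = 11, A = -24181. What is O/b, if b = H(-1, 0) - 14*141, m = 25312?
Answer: 93488831/332458768096 ≈ 0.00028120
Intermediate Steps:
O = -93488831/169362592 (O = -24181/25312 - 18890/(-46837) = -24181*1/25312 - 18890*(-1/46837) = -24181/25312 + 18890/46837 = -93488831/169362592 ≈ -0.55200)
b = -1963 (b = 11 - 14*141 = 11 - 1974 = -1963)
O/b = -93488831/169362592/(-1963) = -93488831/169362592*(-1/1963) = 93488831/332458768096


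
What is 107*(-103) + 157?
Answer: -10864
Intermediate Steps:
107*(-103) + 157 = -11021 + 157 = -10864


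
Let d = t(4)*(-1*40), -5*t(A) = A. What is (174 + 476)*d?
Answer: 20800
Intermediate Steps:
t(A) = -A/5
d = 32 (d = (-1/5*4)*(-1*40) = -4/5*(-40) = 32)
(174 + 476)*d = (174 + 476)*32 = 650*32 = 20800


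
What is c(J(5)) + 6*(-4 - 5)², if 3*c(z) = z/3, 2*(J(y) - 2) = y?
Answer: 973/2 ≈ 486.50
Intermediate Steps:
J(y) = 2 + y/2
c(z) = z/9 (c(z) = (z/3)/3 = z/9)
c(J(5)) + 6*(-4 - 5)² = (2 + (½)*5)/9 + 6*(-4 - 5)² = (2 + 5/2)/9 + 6*(-9)² = (⅑)*(9/2) + 6*81 = ½ + 486 = 973/2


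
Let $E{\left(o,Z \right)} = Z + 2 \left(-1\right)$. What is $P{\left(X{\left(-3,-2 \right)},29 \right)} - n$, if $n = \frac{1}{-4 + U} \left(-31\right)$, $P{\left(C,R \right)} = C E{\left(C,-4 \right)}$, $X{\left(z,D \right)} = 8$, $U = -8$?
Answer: $- \frac{607}{12} \approx -50.583$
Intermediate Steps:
$E{\left(o,Z \right)} = -2 + Z$ ($E{\left(o,Z \right)} = Z - 2 = -2 + Z$)
$P{\left(C,R \right)} = - 6 C$ ($P{\left(C,R \right)} = C \left(-2 - 4\right) = C \left(-6\right) = - 6 C$)
$n = \frac{31}{12}$ ($n = \frac{1}{-4 - 8} \left(-31\right) = \frac{1}{-12} \left(-31\right) = \left(- \frac{1}{12}\right) \left(-31\right) = \frac{31}{12} \approx 2.5833$)
$P{\left(X{\left(-3,-2 \right)},29 \right)} - n = \left(-6\right) 8 - \frac{31}{12} = -48 - \frac{31}{12} = - \frac{607}{12}$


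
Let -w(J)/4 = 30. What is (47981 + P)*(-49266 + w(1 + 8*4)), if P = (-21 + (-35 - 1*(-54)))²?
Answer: -2369787210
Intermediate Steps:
w(J) = -120 (w(J) = -4*30 = -120)
P = 4 (P = (-21 + (-35 + 54))² = (-21 + 19)² = (-2)² = 4)
(47981 + P)*(-49266 + w(1 + 8*4)) = (47981 + 4)*(-49266 - 120) = 47985*(-49386) = -2369787210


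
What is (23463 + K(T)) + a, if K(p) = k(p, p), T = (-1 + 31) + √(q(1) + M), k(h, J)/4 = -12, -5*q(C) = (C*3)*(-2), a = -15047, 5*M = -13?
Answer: 8368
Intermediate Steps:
M = -13/5 (M = (⅕)*(-13) = -13/5 ≈ -2.6000)
q(C) = 6*C/5 (q(C) = -C*3*(-2)/5 = -3*C*(-2)/5 = -(-6)*C/5 = 6*C/5)
k(h, J) = -48 (k(h, J) = 4*(-12) = -48)
T = 30 + I*√35/5 (T = (-1 + 31) + √((6/5)*1 - 13/5) = 30 + √(6/5 - 13/5) = 30 + √(-7/5) = 30 + I*√35/5 ≈ 30.0 + 1.1832*I)
K(p) = -48
(23463 + K(T)) + a = (23463 - 48) - 15047 = 23415 - 15047 = 8368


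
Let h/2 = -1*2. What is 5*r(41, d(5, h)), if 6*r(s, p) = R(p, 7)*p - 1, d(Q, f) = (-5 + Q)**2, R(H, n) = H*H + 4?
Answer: -5/6 ≈ -0.83333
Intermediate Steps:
h = -4 (h = 2*(-1*2) = 2*(-2) = -4)
R(H, n) = 4 + H**2 (R(H, n) = H**2 + 4 = 4 + H**2)
r(s, p) = -1/6 + p*(4 + p**2)/6 (r(s, p) = ((4 + p**2)*p - 1)/6 = (p*(4 + p**2) - 1)/6 = (-1 + p*(4 + p**2))/6 = -1/6 + p*(4 + p**2)/6)
5*r(41, d(5, h)) = 5*(-1/6 + (-5 + 5)**2*(4 + ((-5 + 5)**2)**2)/6) = 5*(-1/6 + (1/6)*0**2*(4 + (0**2)**2)) = 5*(-1/6 + (1/6)*0*(4 + 0**2)) = 5*(-1/6 + (1/6)*0*(4 + 0)) = 5*(-1/6 + (1/6)*0*4) = 5*(-1/6 + 0) = 5*(-1/6) = -5/6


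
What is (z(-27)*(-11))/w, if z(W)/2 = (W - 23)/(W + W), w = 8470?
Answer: -5/2079 ≈ -0.0024050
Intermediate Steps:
z(W) = (-23 + W)/W (z(W) = 2*((W - 23)/(W + W)) = 2*((-23 + W)/((2*W))) = 2*((-23 + W)*(1/(2*W))) = 2*((-23 + W)/(2*W)) = (-23 + W)/W)
(z(-27)*(-11))/w = (((-23 - 27)/(-27))*(-11))/8470 = (-1/27*(-50)*(-11))*(1/8470) = ((50/27)*(-11))*(1/8470) = -550/27*1/8470 = -5/2079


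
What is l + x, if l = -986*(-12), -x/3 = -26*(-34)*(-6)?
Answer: 27744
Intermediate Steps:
x = 15912 (x = -3*(-26*(-34))*(-6) = -2652*(-6) = -3*(-5304) = 15912)
l = 11832
l + x = 11832 + 15912 = 27744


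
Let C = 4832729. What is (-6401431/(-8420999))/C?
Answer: 6401431/40696406076271 ≈ 1.5730e-7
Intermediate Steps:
(-6401431/(-8420999))/C = -6401431/(-8420999)/4832729 = -6401431*(-1/8420999)*(1/4832729) = (6401431/8420999)*(1/4832729) = 6401431/40696406076271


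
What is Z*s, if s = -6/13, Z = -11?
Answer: 66/13 ≈ 5.0769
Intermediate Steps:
s = -6/13 (s = -6*1/13 = -6/13 ≈ -0.46154)
Z*s = -11*(-6/13) = 66/13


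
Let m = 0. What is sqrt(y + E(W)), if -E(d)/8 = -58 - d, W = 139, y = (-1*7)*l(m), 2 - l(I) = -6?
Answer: 4*sqrt(95) ≈ 38.987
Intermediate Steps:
l(I) = 8 (l(I) = 2 - 1*(-6) = 2 + 6 = 8)
y = -56 (y = -1*7*8 = -7*8 = -56)
E(d) = 464 + 8*d (E(d) = -8*(-58 - d) = 464 + 8*d)
sqrt(y + E(W)) = sqrt(-56 + (464 + 8*139)) = sqrt(-56 + (464 + 1112)) = sqrt(-56 + 1576) = sqrt(1520) = 4*sqrt(95)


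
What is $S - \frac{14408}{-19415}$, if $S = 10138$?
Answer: $\frac{196843678}{19415} \approx 10139.0$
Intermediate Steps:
$S - \frac{14408}{-19415} = 10138 - \frac{14408}{-19415} = 10138 - 14408 \left(- \frac{1}{19415}\right) = 10138 - - \frac{14408}{19415} = 10138 + \frac{14408}{19415} = \frac{196843678}{19415}$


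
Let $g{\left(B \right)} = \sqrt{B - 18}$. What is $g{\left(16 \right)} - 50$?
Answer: $-50 + i \sqrt{2} \approx -50.0 + 1.4142 i$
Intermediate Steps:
$g{\left(B \right)} = \sqrt{-18 + B}$
$g{\left(16 \right)} - 50 = \sqrt{-18 + 16} - 50 = \sqrt{-2} - 50 = i \sqrt{2} - 50 = -50 + i \sqrt{2}$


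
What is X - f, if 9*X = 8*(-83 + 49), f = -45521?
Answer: 409417/9 ≈ 45491.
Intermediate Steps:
X = -272/9 (X = (8*(-83 + 49))/9 = (8*(-34))/9 = (⅑)*(-272) = -272/9 ≈ -30.222)
X - f = -272/9 - 1*(-45521) = -272/9 + 45521 = 409417/9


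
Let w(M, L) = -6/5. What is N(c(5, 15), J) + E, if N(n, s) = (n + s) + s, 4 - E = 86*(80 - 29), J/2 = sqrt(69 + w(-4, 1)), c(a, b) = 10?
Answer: -4372 + 4*sqrt(1695)/5 ≈ -4339.1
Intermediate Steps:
w(M, L) = -6/5 (w(M, L) = -6*1/5 = -6/5)
J = 2*sqrt(1695)/5 (J = 2*sqrt(69 - 6/5) = 2*sqrt(339/5) = 2*(sqrt(1695)/5) = 2*sqrt(1695)/5 ≈ 16.468)
E = -4382 (E = 4 - 86*(80 - 29) = 4 - 86*51 = 4 - 1*4386 = 4 - 4386 = -4382)
N(n, s) = n + 2*s
N(c(5, 15), J) + E = (10 + 2*(2*sqrt(1695)/5)) - 4382 = (10 + 4*sqrt(1695)/5) - 4382 = -4372 + 4*sqrt(1695)/5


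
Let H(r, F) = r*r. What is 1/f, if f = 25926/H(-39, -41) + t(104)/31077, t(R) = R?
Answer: 5252013/89540054 ≈ 0.058655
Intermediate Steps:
H(r, F) = r**2
f = 89540054/5252013 (f = 25926/((-39)**2) + 104/31077 = 25926/1521 + 104*(1/31077) = 25926*(1/1521) + 104/31077 = 8642/507 + 104/31077 = 89540054/5252013 ≈ 17.049)
1/f = 1/(89540054/5252013) = 5252013/89540054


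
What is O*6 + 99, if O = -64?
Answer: -285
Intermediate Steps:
O*6 + 99 = -64*6 + 99 = -384 + 99 = -285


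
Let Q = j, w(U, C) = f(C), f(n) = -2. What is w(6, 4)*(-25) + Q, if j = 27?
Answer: 77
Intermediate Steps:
w(U, C) = -2
Q = 27
w(6, 4)*(-25) + Q = -2*(-25) + 27 = 50 + 27 = 77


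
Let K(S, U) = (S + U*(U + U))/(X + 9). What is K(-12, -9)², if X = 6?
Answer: 100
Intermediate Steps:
K(S, U) = S/15 + 2*U²/15 (K(S, U) = (S + U*(U + U))/(6 + 9) = (S + U*(2*U))/15 = (S + 2*U²)*(1/15) = S/15 + 2*U²/15)
K(-12, -9)² = ((1/15)*(-12) + (2/15)*(-9)²)² = (-⅘ + (2/15)*81)² = (-⅘ + 54/5)² = 10² = 100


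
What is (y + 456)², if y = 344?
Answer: 640000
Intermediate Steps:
(y + 456)² = (344 + 456)² = 800² = 640000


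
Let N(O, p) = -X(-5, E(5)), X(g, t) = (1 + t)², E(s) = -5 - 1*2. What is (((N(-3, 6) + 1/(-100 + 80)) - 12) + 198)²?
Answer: 8994001/400 ≈ 22485.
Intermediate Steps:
E(s) = -7 (E(s) = -5 - 2 = -7)
N(O, p) = -36 (N(O, p) = -(1 - 7)² = -1*(-6)² = -1*36 = -36)
(((N(-3, 6) + 1/(-100 + 80)) - 12) + 198)² = (((-36 + 1/(-100 + 80)) - 12) + 198)² = (((-36 + 1/(-20)) - 12) + 198)² = (((-36 - 1/20) - 12) + 198)² = ((-721/20 - 12) + 198)² = (-961/20 + 198)² = (2999/20)² = 8994001/400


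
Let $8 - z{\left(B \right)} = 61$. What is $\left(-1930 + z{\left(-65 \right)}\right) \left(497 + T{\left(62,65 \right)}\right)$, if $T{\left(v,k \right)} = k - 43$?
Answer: $-1029177$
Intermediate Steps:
$T{\left(v,k \right)} = -43 + k$
$z{\left(B \right)} = -53$ ($z{\left(B \right)} = 8 - 61 = -53$)
$\left(-1930 + z{\left(-65 \right)}\right) \left(497 + T{\left(62,65 \right)}\right) = \left(-1930 - 53\right) \left(497 + \left(-43 + 65\right)\right) = - 1983 \left(497 + 22\right) = \left(-1983\right) 519 = -1029177$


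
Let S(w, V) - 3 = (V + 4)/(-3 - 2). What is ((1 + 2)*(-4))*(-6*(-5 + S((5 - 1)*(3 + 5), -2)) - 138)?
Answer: 7416/5 ≈ 1483.2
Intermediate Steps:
S(w, V) = 11/5 - V/5 (S(w, V) = 3 + (V + 4)/(-3 - 2) = 3 + (4 + V)/(-5) = 3 + (4 + V)*(-⅕) = 3 + (-⅘ - V/5) = 11/5 - V/5)
((1 + 2)*(-4))*(-6*(-5 + S((5 - 1)*(3 + 5), -2)) - 138) = ((1 + 2)*(-4))*(-6*(-5 + (11/5 - ⅕*(-2))) - 138) = (3*(-4))*(-6*(-5 + (11/5 + ⅖)) - 138) = -12*(-6*(-5 + 13/5) - 138) = -12*(-6*(-12/5) - 138) = -12*(72/5 - 138) = -12*(-618/5) = 7416/5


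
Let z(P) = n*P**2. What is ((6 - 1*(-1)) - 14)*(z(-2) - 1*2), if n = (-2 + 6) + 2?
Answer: -154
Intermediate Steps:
n = 6 (n = 4 + 2 = 6)
z(P) = 6*P**2
((6 - 1*(-1)) - 14)*(z(-2) - 1*2) = ((6 - 1*(-1)) - 14)*(6*(-2)**2 - 1*2) = ((6 + 1) - 14)*(6*4 - 2) = (7 - 14)*(24 - 2) = -7*22 = -154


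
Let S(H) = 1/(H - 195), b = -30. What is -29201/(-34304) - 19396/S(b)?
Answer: 149706115601/34304 ≈ 4.3641e+6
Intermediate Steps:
S(H) = 1/(-195 + H)
-29201/(-34304) - 19396/S(b) = -29201/(-34304) - 19396/(1/(-195 - 30)) = -29201*(-1/34304) - 19396/(1/(-225)) = 29201/34304 - 19396/(-1/225) = 29201/34304 - 19396*(-225) = 29201/34304 + 4364100 = 149706115601/34304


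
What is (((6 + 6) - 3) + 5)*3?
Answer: 42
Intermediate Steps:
(((6 + 6) - 3) + 5)*3 = ((12 - 3) + 5)*3 = (9 + 5)*3 = 14*3 = 42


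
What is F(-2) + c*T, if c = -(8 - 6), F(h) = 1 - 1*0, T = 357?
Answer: -713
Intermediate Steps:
F(h) = 1 (F(h) = 1 + 0 = 1)
c = -2 (c = -1*2 = -2)
F(-2) + c*T = 1 - 2*357 = 1 - 714 = -713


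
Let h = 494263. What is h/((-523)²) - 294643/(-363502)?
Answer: 260258994173/99428338558 ≈ 2.6176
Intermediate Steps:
h/((-523)²) - 294643/(-363502) = 494263/((-523)²) - 294643/(-363502) = 494263/273529 - 294643*(-1/363502) = 494263*(1/273529) + 294643/363502 = 494263/273529 + 294643/363502 = 260258994173/99428338558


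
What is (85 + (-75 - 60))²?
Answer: 2500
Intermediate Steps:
(85 + (-75 - 60))² = (85 - 135)² = (-50)² = 2500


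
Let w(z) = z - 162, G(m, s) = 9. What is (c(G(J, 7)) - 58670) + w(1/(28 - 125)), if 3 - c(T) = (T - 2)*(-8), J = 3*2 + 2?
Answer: -5700982/97 ≈ -58773.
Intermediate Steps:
J = 8 (J = 6 + 2 = 8)
c(T) = -13 + 8*T (c(T) = 3 - (T - 2)*(-8) = 3 - (-2 + T)*(-8) = 3 - (16 - 8*T) = 3 + (-16 + 8*T) = -13 + 8*T)
w(z) = -162 + z
(c(G(J, 7)) - 58670) + w(1/(28 - 125)) = ((-13 + 8*9) - 58670) + (-162 + 1/(28 - 125)) = ((-13 + 72) - 58670) + (-162 + 1/(-97)) = (59 - 58670) + (-162 - 1/97) = -58611 - 15715/97 = -5700982/97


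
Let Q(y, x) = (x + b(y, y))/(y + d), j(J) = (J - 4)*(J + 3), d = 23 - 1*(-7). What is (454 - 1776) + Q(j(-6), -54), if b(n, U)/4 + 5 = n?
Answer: -39637/30 ≈ -1321.2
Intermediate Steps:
b(n, U) = -20 + 4*n
d = 30 (d = 23 + 7 = 30)
j(J) = (-4 + J)*(3 + J)
Q(y, x) = (-20 + x + 4*y)/(30 + y) (Q(y, x) = (x + (-20 + 4*y))/(y + 30) = (-20 + x + 4*y)/(30 + y))
(454 - 1776) + Q(j(-6), -54) = (454 - 1776) + (-20 - 54 + 4*(-12 + (-6)² - 1*(-6)))/(30 + (-12 + (-6)² - 1*(-6))) = -1322 + (-20 - 54 + 4*(-12 + 36 + 6))/(30 + (-12 + 36 + 6)) = -1322 + (-20 - 54 + 4*30)/(30 + 30) = -1322 + (-20 - 54 + 120)/60 = -1322 + (1/60)*46 = -1322 + 23/30 = -39637/30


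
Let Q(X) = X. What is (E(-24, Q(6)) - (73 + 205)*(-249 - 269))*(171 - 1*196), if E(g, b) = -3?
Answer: -3600025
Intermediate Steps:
(E(-24, Q(6)) - (73 + 205)*(-249 - 269))*(171 - 1*196) = (-3 - (73 + 205)*(-249 - 269))*(171 - 1*196) = (-3 - 278*(-518))*(171 - 196) = (-3 - 1*(-144004))*(-25) = (-3 + 144004)*(-25) = 144001*(-25) = -3600025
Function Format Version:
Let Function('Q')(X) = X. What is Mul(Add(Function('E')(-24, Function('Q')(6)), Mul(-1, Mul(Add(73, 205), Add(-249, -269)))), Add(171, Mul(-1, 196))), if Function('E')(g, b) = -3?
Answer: -3600025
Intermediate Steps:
Mul(Add(Function('E')(-24, Function('Q')(6)), Mul(-1, Mul(Add(73, 205), Add(-249, -269)))), Add(171, Mul(-1, 196))) = Mul(Add(-3, Mul(-1, Mul(Add(73, 205), Add(-249, -269)))), Add(171, Mul(-1, 196))) = Mul(Add(-3, Mul(-1, Mul(278, -518))), Add(171, -196)) = Mul(Add(-3, Mul(-1, -144004)), -25) = Mul(Add(-3, 144004), -25) = Mul(144001, -25) = -3600025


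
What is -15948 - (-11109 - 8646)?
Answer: 3807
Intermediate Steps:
-15948 - (-11109 - 8646) = -15948 - 1*(-19755) = -15948 + 19755 = 3807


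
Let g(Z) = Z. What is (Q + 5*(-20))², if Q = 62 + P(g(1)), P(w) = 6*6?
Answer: 4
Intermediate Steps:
P(w) = 36
Q = 98 (Q = 62 + 36 = 98)
(Q + 5*(-20))² = (98 + 5*(-20))² = (98 - 100)² = (-2)² = 4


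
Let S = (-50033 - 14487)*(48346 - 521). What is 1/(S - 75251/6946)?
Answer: -6946/21433056949251 ≈ -3.2408e-10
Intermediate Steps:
S = -3085669000 (S = -64520*47825 = -3085669000)
1/(S - 75251/6946) = 1/(-3085669000 - 75251/6946) = 1/(-21433056949251/6946) = -6946/21433056949251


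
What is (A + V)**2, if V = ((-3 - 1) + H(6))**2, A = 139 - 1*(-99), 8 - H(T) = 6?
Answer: 58564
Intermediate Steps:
H(T) = 2 (H(T) = 8 - 1*6 = 8 - 6 = 2)
A = 238 (A = 139 + 99 = 238)
V = 4 (V = ((-3 - 1) + 2)**2 = (-4 + 2)**2 = (-2)**2 = 4)
(A + V)**2 = (238 + 4)**2 = 242**2 = 58564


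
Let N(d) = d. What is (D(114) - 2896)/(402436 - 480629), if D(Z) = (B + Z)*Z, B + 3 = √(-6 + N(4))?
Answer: -9758/78193 - 114*I*√2/78193 ≈ -0.12479 - 0.0020618*I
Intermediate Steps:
B = -3 + I*√2 (B = -3 + √(-6 + 4) = -3 + √(-2) = -3 + I*√2 ≈ -3.0 + 1.4142*I)
D(Z) = Z*(-3 + Z + I*√2) (D(Z) = ((-3 + I*√2) + Z)*Z = (-3 + Z + I*√2)*Z = Z*(-3 + Z + I*√2))
(D(114) - 2896)/(402436 - 480629) = (114*(-3 + 114 + I*√2) - 2896)/(402436 - 480629) = (114*(111 + I*√2) - 2896)/(-78193) = ((12654 + 114*I*√2) - 2896)*(-1/78193) = (9758 + 114*I*√2)*(-1/78193) = -9758/78193 - 114*I*√2/78193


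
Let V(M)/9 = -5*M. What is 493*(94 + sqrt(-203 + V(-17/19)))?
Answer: 46342 + 986*I*sqrt(14687)/19 ≈ 46342.0 + 6289.1*I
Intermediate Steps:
V(M) = -45*M (V(M) = 9*(-5*M) = -45*M)
493*(94 + sqrt(-203 + V(-17/19))) = 493*(94 + sqrt(-203 - (-765)/19)) = 493*(94 + sqrt(-203 - 45*(-17/19))) = 493*(94 + sqrt(-203 + 765/19)) = 493*(94 + sqrt(-3092/19)) = 493*(94 + 2*I*sqrt(14687)/19) = 46342 + 986*I*sqrt(14687)/19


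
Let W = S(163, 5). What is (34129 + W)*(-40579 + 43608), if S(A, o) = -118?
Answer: 103019319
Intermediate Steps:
W = -118
(34129 + W)*(-40579 + 43608) = (34129 - 118)*(-40579 + 43608) = 34011*3029 = 103019319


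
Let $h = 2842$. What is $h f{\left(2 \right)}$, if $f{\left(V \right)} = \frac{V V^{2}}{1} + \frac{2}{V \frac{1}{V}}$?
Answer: $28420$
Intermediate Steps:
$f{\left(V \right)} = 2 + V^{3}$ ($f{\left(V \right)} = V^{3} \cdot 1 + \frac{2}{1} = V^{3} + 2 \cdot 1 = V^{3} + 2 = 2 + V^{3}$)
$h f{\left(2 \right)} = 2842 \left(2 + 2^{3}\right) = 2842 \left(2 + 8\right) = 2842 \cdot 10 = 28420$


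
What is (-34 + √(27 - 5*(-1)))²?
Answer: 1188 - 272*√2 ≈ 803.33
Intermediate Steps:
(-34 + √(27 - 5*(-1)))² = (-34 + √(27 + 5))² = (-34 + √32)² = (-34 + 4*√2)²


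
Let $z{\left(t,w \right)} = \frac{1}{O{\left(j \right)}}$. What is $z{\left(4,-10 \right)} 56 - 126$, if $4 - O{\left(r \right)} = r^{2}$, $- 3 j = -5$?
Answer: $- \frac{882}{11} \approx -80.182$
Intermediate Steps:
$j = \frac{5}{3}$ ($j = \left(- \frac{1}{3}\right) \left(-5\right) = \frac{5}{3} \approx 1.6667$)
$O{\left(r \right)} = 4 - r^{2}$
$z{\left(t,w \right)} = \frac{9}{11}$ ($z{\left(t,w \right)} = \frac{1}{4 - \left(\frac{5}{3}\right)^{2}} = \frac{1}{4 - \frac{25}{9}} = \frac{1}{\frac{11}{9}} = \frac{9}{11}$)
$z{\left(4,-10 \right)} 56 - 126 = \frac{9}{11} \cdot 56 - 126 = \frac{504}{11} - 126 = - \frac{882}{11}$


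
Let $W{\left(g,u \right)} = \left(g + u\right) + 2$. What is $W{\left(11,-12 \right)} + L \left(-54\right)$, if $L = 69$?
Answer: $-3725$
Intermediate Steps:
$W{\left(g,u \right)} = 2 + g + u$
$W{\left(11,-12 \right)} + L \left(-54\right) = \left(2 + 11 - 12\right) + 69 \left(-54\right) = 1 - 3726 = -3725$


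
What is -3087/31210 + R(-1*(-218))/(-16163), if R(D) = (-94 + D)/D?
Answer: -5440509749/54984748070 ≈ -0.098946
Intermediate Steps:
R(D) = (-94 + D)/D
-3087/31210 + R(-1*(-218))/(-16163) = -3087/31210 + ((-94 - 1*(-218))/((-1*(-218))))/(-16163) = -3087*1/31210 + ((-94 + 218)/218)*(-1/16163) = -3087/31210 + ((1/218)*124)*(-1/16163) = -3087/31210 + (62/109)*(-1/16163) = -3087/31210 - 62/1761767 = -5440509749/54984748070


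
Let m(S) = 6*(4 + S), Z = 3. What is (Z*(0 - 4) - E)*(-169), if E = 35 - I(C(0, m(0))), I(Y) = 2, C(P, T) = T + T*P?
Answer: 7605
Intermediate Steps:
m(S) = 24 + 6*S
C(P, T) = T + P*T
E = 33 (E = 35 - 1*2 = 35 - 2 = 33)
(Z*(0 - 4) - E)*(-169) = (3*(0 - 4) - 1*33)*(-169) = (3*(-4) - 33)*(-169) = (-12 - 33)*(-169) = -45*(-169) = 7605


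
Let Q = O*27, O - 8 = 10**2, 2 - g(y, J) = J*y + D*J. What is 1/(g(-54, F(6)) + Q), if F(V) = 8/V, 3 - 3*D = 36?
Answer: 3/9014 ≈ 0.00033282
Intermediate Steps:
D = -11 (D = 1 - 1/3*36 = 1 - 12 = -11)
g(y, J) = 2 + 11*J - J*y (g(y, J) = 2 - (J*y - 11*J) = 2 - (-11*J + J*y) = 2 + (11*J - J*y) = 2 + 11*J - J*y)
O = 108 (O = 8 + 10**2 = 8 + 100 = 108)
Q = 2916 (Q = 108*27 = 2916)
1/(g(-54, F(6)) + Q) = 1/((2 + 11*(8/6) - 1*8/6*(-54)) + 2916) = 1/((2 + 11*(8*(1/6)) - 1*8*(1/6)*(-54)) + 2916) = 1/((2 + 11*(4/3) - 1*4/3*(-54)) + 2916) = 1/((2 + 44/3 + 72) + 2916) = 1/(266/3 + 2916) = 1/(9014/3) = 3/9014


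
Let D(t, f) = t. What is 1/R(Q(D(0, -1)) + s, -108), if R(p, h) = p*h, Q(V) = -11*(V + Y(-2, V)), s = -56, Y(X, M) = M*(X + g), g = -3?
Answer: 1/6048 ≈ 0.00016534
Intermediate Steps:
Y(X, M) = M*(-3 + X) (Y(X, M) = M*(X - 3) = M*(-3 + X))
Q(V) = 44*V (Q(V) = -11*(V + V*(-3 - 2)) = -11*(V + V*(-5)) = -11*(V - 5*V) = -(-44)*V = 44*V)
R(p, h) = h*p
1/R(Q(D(0, -1)) + s, -108) = 1/(-108*(44*0 - 56)) = 1/(-108*(0 - 56)) = 1/(-108*(-56)) = 1/6048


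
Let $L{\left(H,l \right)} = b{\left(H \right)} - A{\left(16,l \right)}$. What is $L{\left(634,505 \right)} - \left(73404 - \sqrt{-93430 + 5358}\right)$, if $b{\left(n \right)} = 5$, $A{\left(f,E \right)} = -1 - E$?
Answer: $-72893 + 2 i \sqrt{22018} \approx -72893.0 + 296.77 i$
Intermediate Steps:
$L{\left(H,l \right)} = 6 + l$ ($L{\left(H,l \right)} = 5 - \left(-1 - l\right) = 5 + \left(1 + l\right) = 6 + l$)
$L{\left(634,505 \right)} - \left(73404 - \sqrt{-93430 + 5358}\right) = \left(6 + 505\right) - \left(73404 - \sqrt{-93430 + 5358}\right) = 511 - \left(73404 - \sqrt{-88072}\right) = 511 - \left(73404 - 2 i \sqrt{22018}\right) = -72893 + 2 i \sqrt{22018}$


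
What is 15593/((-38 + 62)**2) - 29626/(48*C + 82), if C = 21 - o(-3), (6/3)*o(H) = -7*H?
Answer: -3963539/168768 ≈ -23.485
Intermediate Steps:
o(H) = -7*H/2 (o(H) = (-7*H)/2 = -7*H/2)
C = 21/2 (C = 21 - (-7)*(-3)/2 = 21 - 1*21/2 = 21 - 21/2 = 21/2 ≈ 10.500)
15593/((-38 + 62)**2) - 29626/(48*C + 82) = 15593/((-38 + 62)**2) - 29626/(48*(21/2) + 82) = 15593/(24**2) - 29626/(504 + 82) = 15593/576 - 29626/586 = 15593*(1/576) - 29626*1/586 = 15593/576 - 14813/293 = -3963539/168768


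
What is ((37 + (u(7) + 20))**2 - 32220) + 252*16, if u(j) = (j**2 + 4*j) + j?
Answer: -8307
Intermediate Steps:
u(j) = j**2 + 5*j
((37 + (u(7) + 20))**2 - 32220) + 252*16 = ((37 + (7*(5 + 7) + 20))**2 - 32220) + 252*16 = ((37 + (7*12 + 20))**2 - 32220) + 4032 = ((37 + (84 + 20))**2 - 32220) + 4032 = ((37 + 104)**2 - 32220) + 4032 = (141**2 - 32220) + 4032 = (19881 - 32220) + 4032 = -12339 + 4032 = -8307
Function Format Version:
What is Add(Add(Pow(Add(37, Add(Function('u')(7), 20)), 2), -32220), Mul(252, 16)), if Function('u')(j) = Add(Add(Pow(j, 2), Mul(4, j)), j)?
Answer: -8307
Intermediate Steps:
Function('u')(j) = Add(Pow(j, 2), Mul(5, j))
Add(Add(Pow(Add(37, Add(Function('u')(7), 20)), 2), -32220), Mul(252, 16)) = Add(Add(Pow(Add(37, Add(Mul(7, Add(5, 7)), 20)), 2), -32220), Mul(252, 16)) = Add(Add(Pow(Add(37, Add(Mul(7, 12), 20)), 2), -32220), 4032) = Add(Add(Pow(Add(37, Add(84, 20)), 2), -32220), 4032) = Add(Add(Pow(Add(37, 104), 2), -32220), 4032) = Add(Add(Pow(141, 2), -32220), 4032) = Add(Add(19881, -32220), 4032) = Add(-12339, 4032) = -8307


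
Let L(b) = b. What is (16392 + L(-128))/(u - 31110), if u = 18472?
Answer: -8132/6319 ≈ -1.2869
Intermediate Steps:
(16392 + L(-128))/(u - 31110) = (16392 - 128)/(18472 - 31110) = 16264/(-12638) = 16264*(-1/12638) = -8132/6319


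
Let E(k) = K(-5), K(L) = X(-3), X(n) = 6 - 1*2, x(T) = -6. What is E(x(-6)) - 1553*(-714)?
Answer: 1108846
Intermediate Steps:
X(n) = 4 (X(n) = 6 - 2 = 4)
K(L) = 4
E(k) = 4
E(x(-6)) - 1553*(-714) = 4 - 1553*(-714) = 4 + 1108842 = 1108846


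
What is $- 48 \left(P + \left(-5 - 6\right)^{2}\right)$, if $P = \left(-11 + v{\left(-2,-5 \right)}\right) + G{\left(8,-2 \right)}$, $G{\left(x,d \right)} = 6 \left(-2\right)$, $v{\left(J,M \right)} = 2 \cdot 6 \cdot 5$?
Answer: $-7584$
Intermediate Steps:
$v{\left(J,M \right)} = 60$ ($v{\left(J,M \right)} = 12 \cdot 5 = 60$)
$G{\left(x,d \right)} = -12$
$P = 37$ ($P = \left(-11 + 60\right) - 12 = 49 - 12 = 37$)
$- 48 \left(P + \left(-5 - 6\right)^{2}\right) = - 48 \left(37 + \left(-5 - 6\right)^{2}\right) = - 48 \left(37 + \left(-11\right)^{2}\right) = - 48 \left(37 + 121\right) = \left(-48\right) 158 = -7584$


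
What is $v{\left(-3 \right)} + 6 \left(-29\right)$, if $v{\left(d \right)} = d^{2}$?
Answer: $-165$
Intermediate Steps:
$v{\left(-3 \right)} + 6 \left(-29\right) = \left(-3\right)^{2} + 6 \left(-29\right) = 9 - 174 = -165$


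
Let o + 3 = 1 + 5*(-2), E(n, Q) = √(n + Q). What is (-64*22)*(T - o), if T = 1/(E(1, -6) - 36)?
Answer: -21931008/1301 + 1408*I*√5/1301 ≈ -16857.0 + 2.42*I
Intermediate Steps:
E(n, Q) = √(Q + n)
o = -12 (o = -3 + (1 + 5*(-2)) = -3 + (1 - 10) = -3 - 9 = -12)
T = 1/(-36 + I*√5) (T = 1/(√(-6 + 1) - 36) = 1/(√(-5) - 36) = 1/(I*√5 - 36) = 1/(-36 + I*√5) ≈ -0.027671 - 0.0017187*I)
(-64*22)*(T - o) = (-64*22)*((-36/1301 - I*√5/1301) - 1*(-12)) = -1408*((-36/1301 - I*√5/1301) + 12) = -1408*(15576/1301 - I*√5/1301) = -21931008/1301 + 1408*I*√5/1301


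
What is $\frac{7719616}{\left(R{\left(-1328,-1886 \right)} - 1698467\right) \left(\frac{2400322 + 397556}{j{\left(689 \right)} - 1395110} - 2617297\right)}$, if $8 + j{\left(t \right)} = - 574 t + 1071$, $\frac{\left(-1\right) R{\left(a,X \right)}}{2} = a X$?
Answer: $\frac{4604835859776}{10472352532379708419} \approx 4.3971 \cdot 10^{-7}$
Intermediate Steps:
$R{\left(a,X \right)} = - 2 X a$ ($R{\left(a,X \right)} = - 2 a X = - 2 X a$)
$j{\left(t \right)} = 1063 - 574 t$ ($j{\left(t \right)} = -8 - \left(-1071 + 574 t\right) = 1063 - 574 t$)
$\frac{7719616}{\left(R{\left(-1328,-1886 \right)} - 1698467\right) \left(\frac{2400322 + 397556}{j{\left(689 \right)} - 1395110} - 2617297\right)} = \frac{7719616}{\left(\left(-2\right) \left(-1886\right) \left(-1328\right) - 1698467\right) \left(\frac{2400322 + 397556}{\left(1063 - 395486\right) - 1395110} - 2617297\right)} = \frac{7719616}{\left(-5009216 - 1698467\right) \left(\frac{2797878}{\left(1063 - 395486\right) - 1395110} - 2617297\right)} = \frac{7719616}{\left(-6707683\right) \left(\frac{2797878}{-394423 - 1395110} - 2617297\right)} = \frac{7719616}{\left(-6707683\right) \left(\frac{2797878}{-1789533} - 2617297\right)} = \frac{7719616}{\left(-6707683\right) \left(2797878 \left(- \frac{1}{1789533}\right) - 2617297\right)} = \frac{7719616}{\left(-6707683\right) \left(- \frac{932626}{596511} - 2617297\right)} = \frac{7719616}{\left(-6707683\right) \left(- \frac{1561247383393}{596511}\right)} = \frac{7719616}{\frac{10472352532379708419}{596511}} = 7719616 \cdot \frac{596511}{10472352532379708419} = \frac{4604835859776}{10472352532379708419}$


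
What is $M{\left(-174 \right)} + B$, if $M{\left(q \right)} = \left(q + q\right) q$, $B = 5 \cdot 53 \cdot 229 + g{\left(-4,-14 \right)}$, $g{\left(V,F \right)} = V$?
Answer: $121233$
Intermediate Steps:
$B = 60681$ ($B = 5 \cdot 53 \cdot 229 - 4 = 265 \cdot 229 - 4 = 60685 - 4 = 60681$)
$M{\left(q \right)} = 2 q^{2}$ ($M{\left(q \right)} = 2 q q = 2 q^{2}$)
$M{\left(-174 \right)} + B = 2 \left(-174\right)^{2} + 60681 = 2 \cdot 30276 + 60681 = 60552 + 60681 = 121233$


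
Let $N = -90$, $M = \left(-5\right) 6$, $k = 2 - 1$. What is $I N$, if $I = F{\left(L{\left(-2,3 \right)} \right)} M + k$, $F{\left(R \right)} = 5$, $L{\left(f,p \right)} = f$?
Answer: $13410$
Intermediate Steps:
$k = 1$ ($k = 2 - 1 = 1$)
$M = -30$
$I = -149$ ($I = 5 \left(-30\right) + 1 = -150 + 1 = -149$)
$I N = \left(-149\right) \left(-90\right) = 13410$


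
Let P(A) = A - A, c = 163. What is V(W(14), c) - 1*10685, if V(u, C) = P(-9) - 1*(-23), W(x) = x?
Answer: -10662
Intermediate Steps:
P(A) = 0
V(u, C) = 23 (V(u, C) = 0 - 1*(-23) = 0 + 23 = 23)
V(W(14), c) - 1*10685 = 23 - 1*10685 = 23 - 10685 = -10662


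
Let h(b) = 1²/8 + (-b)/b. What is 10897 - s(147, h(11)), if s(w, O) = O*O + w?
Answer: 687951/64 ≈ 10749.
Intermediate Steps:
h(b) = -7/8 (h(b) = 1*(⅛) - 1 = ⅛ - 1 = -7/8)
s(w, O) = w + O² (s(w, O) = O² + w = w + O²)
10897 - s(147, h(11)) = 10897 - (147 + (-7/8)²) = 10897 - (147 + 49/64) = 10897 - 1*9457/64 = 10897 - 9457/64 = 687951/64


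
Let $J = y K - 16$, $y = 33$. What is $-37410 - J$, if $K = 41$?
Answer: $-38747$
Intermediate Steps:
$J = 1337$ ($J = 33 \cdot 41 - 16 = 1353 - 16 = 1337$)
$-37410 - J = -37410 - 1337 = -38747$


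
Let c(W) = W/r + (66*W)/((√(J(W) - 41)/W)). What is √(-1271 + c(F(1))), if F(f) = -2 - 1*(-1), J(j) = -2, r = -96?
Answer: √(-1353634410 - 1634688*I*√43)/1032 ≈ 0.14116 - 35.651*I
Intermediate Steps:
F(f) = -1 (F(f) = -2 + 1 = -1)
c(W) = -W/96 - 66*I*√43*W²/43 (c(W) = W/(-96) + (66*W)/((√(-2 - 41)/W)) = W*(-1/96) + (66*W)/((√(-43)/W)) = -W/96 + (66*W)/(((I*√43)/W)) = -W/96 + (66*W)/((I*√43/W)) = -W/96 + (66*W)*(-I*W*√43/43) = -W/96 - 66*I*√43*W²/43)
√(-1271 + c(F(1))) = √(-1271 + (1/4128)*(-1)*(-43 - 6336*I*(-1)*√43)) = √(-1271 + (1/4128)*(-1)*(-43 + 6336*I*√43)) = √(-1271 + (1/96 - 66*I*√43/43)) = √(-122015/96 - 66*I*√43/43)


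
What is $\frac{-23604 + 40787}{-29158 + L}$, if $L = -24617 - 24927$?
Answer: $- \frac{17183}{78702} \approx -0.21833$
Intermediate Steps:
$L = -49544$
$\frac{-23604 + 40787}{-29158 + L} = \frac{-23604 + 40787}{-29158 - 49544} = \frac{17183}{-78702} = 17183 \left(- \frac{1}{78702}\right) = - \frac{17183}{78702}$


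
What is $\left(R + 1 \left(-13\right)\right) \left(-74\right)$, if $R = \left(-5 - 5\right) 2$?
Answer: $2442$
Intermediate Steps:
$R = -20$ ($R = \left(-10\right) 2 = -20$)
$\left(R + 1 \left(-13\right)\right) \left(-74\right) = \left(-20 + 1 \left(-13\right)\right) \left(-74\right) = \left(-20 - 13\right) \left(-74\right) = \left(-33\right) \left(-74\right) = 2442$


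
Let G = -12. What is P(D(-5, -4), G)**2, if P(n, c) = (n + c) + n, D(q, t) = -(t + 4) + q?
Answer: 484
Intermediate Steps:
D(q, t) = -4 + q - t (D(q, t) = -(4 + t) + q = (-4 - t) + q = -4 + q - t)
P(n, c) = c + 2*n (P(n, c) = (c + n) + n = c + 2*n)
P(D(-5, -4), G)**2 = (-12 + 2*(-4 - 5 - 1*(-4)))**2 = (-12 + 2*(-4 - 5 + 4))**2 = (-12 + 2*(-5))**2 = (-12 - 10)**2 = (-22)**2 = 484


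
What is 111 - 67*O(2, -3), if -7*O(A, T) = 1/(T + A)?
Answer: 710/7 ≈ 101.43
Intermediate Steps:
O(A, T) = -1/(7*(A + T)) (O(A, T) = -1/(7*(T + A)) = -1/(7*(A + T)))
111 - 67*O(2, -3) = 111 - (-67)/(7*2 + 7*(-3)) = 111 - (-67)/(14 - 21) = 111 - (-67)/(-7) = 111 - (-67)*(-1)/7 = 111 - 67*1/7 = 111 - 67/7 = 710/7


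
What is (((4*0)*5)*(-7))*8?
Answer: 0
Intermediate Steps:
(((4*0)*5)*(-7))*8 = ((0*5)*(-7))*8 = (0*(-7))*8 = 0*8 = 0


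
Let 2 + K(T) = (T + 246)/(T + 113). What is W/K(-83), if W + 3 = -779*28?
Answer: -654450/103 ≈ -6353.9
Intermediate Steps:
W = -21815 (W = -3 - 779*28 = -3 - 21812 = -21815)
K(T) = -2 + (246 + T)/(113 + T) (K(T) = -2 + (T + 246)/(T + 113) = -2 + (246 + T)/(113 + T))
W/K(-83) = -21815*(113 - 83)/(20 - 1*(-83)) = -21815*30/(20 + 83) = -21815/((1/30)*103) = -21815/103/30 = -21815*30/103 = -654450/103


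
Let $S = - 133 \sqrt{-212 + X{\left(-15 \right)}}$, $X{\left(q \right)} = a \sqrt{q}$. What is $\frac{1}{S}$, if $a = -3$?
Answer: $- \frac{1}{133 \sqrt{-212 - 3 i \sqrt{15}}} \approx -1.4124 \cdot 10^{-5} - 0.00051581 i$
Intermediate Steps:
$X{\left(q \right)} = - 3 \sqrt{q}$
$S = - 133 \sqrt{-212 - 3 i \sqrt{15}}$ ($S = - 133 \sqrt{-212 - 3 \sqrt{-15}} = - 133 \sqrt{-212 - 3 i \sqrt{15}} \approx -53.047 + 1937.2 i$)
$\frac{1}{S} = \frac{1}{\left(-133\right) \sqrt{-212 - 3 i \sqrt{15}}} = - \frac{1}{133 \sqrt{-212 - 3 i \sqrt{15}}}$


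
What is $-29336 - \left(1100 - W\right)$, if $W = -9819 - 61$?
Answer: $-40316$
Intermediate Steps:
$W = -9880$
$-29336 - \left(1100 - W\right) = -29336 - \left(1100 - -9880\right) = -29336 - \left(1100 + 9880\right) = -29336 - 10980 = -40316$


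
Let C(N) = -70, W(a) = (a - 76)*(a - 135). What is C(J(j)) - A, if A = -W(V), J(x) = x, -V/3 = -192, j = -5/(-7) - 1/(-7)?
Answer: 220430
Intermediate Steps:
j = 6/7 (j = -5*(-⅐) - 1*(-⅐) = 5/7 + ⅐ = 6/7 ≈ 0.85714)
V = 576 (V = -3*(-192) = 576)
W(a) = (-135 + a)*(-76 + a) (W(a) = (-76 + a)*(-135 + a) = (-135 + a)*(-76 + a))
A = -220500 (A = -(10260 + 576² - 211*576) = -(10260 + 331776 - 121536) = -1*220500 = -220500)
C(J(j)) - A = -70 - 1*(-220500) = -70 + 220500 = 220430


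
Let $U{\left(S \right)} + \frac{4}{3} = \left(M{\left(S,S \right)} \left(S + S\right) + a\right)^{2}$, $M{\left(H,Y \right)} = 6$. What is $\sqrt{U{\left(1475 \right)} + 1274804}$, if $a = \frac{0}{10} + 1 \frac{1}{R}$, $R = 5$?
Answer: $\frac{\sqrt{70778673609}}{15} \approx 17736.0$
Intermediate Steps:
$a = \frac{1}{5}$ ($a = \frac{0}{10} + 1 \cdot \frac{1}{5} = 0 \cdot \frac{1}{10} + 1 \cdot \frac{1}{5} = 0 + \frac{1}{5} = \frac{1}{5} \approx 0.2$)
$U{\left(S \right)} = - \frac{4}{3} + \left(\frac{1}{5} + 12 S\right)^{2}$ ($U{\left(S \right)} = - \frac{4}{3} + \left(6 \left(S + S\right) + \frac{1}{5}\right)^{2} = - \frac{4}{3} + \left(6 \cdot 2 S + \frac{1}{5}\right)^{2} = - \frac{4}{3} + \left(12 S + \frac{1}{5}\right)^{2} = - \frac{4}{3} + \left(\frac{1}{5} + 12 S\right)^{2}$)
$\sqrt{U{\left(1475 \right)} + 1274804} = \sqrt{\left(- \frac{4}{3} + \frac{\left(1 + 60 \cdot 1475\right)^{2}}{25}\right) + 1274804} = \sqrt{\left(- \frac{4}{3} + \frac{\left(1 + 88500\right)^{2}}{25}\right) + 1274804} = \sqrt{\left(- \frac{4}{3} + \frac{88501^{2}}{25}\right) + 1274804} = \sqrt{\left(- \frac{4}{3} + \frac{1}{25} \cdot 7832427001\right) + 1274804} = \sqrt{\left(- \frac{4}{3} + \frac{7832427001}{25}\right) + 1274804} = \sqrt{\frac{23497280903}{75} + 1274804} = \sqrt{\frac{23592891203}{75}} = \frac{\sqrt{70778673609}}{15}$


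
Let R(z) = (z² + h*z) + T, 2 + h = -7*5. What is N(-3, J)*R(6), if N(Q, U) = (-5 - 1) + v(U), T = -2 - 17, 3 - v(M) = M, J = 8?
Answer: 2255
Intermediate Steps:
h = -37 (h = -2 - 7*5 = -2 - 35 = -37)
v(M) = 3 - M
T = -19
R(z) = -19 + z² - 37*z (R(z) = (z² - 37*z) - 19 = -19 + z² - 37*z)
N(Q, U) = -3 - U (N(Q, U) = (-5 - 1) + (3 - U) = -6 + (3 - U) = -3 - U)
N(-3, J)*R(6) = (-3 - 1*8)*(-19 + 6² - 37*6) = (-3 - 8)*(-19 + 36 - 222) = -11*(-205) = 2255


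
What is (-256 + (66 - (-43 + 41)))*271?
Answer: -50948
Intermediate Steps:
(-256 + (66 - (-43 + 41)))*271 = (-256 + (66 - 1*(-2)))*271 = (-256 + (66 + 2))*271 = (-256 + 68)*271 = -188*271 = -50948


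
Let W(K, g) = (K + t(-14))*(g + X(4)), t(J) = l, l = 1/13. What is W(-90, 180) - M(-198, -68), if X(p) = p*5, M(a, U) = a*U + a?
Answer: -406258/13 ≈ -31251.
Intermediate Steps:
M(a, U) = a + U*a (M(a, U) = U*a + a = a + U*a)
X(p) = 5*p
l = 1/13 ≈ 0.076923
t(J) = 1/13
W(K, g) = (20 + g)*(1/13 + K) (W(K, g) = (K + 1/13)*(g + 5*4) = (1/13 + K)*(g + 20) = (1/13 + K)*(20 + g) = (20 + g)*(1/13 + K))
W(-90, 180) - M(-198, -68) = (20/13 + 20*(-90) + (1/13)*180 - 90*180) - (-198)*(1 - 68) = (20/13 - 1800 + 180/13 - 16200) - (-198)*(-67) = -233800/13 - 1*13266 = -233800/13 - 13266 = -406258/13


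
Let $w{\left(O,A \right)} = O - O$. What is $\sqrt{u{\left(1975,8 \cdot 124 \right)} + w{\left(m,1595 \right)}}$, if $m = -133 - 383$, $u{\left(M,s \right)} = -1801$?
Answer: $i \sqrt{1801} \approx 42.438 i$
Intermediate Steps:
$m = -516$ ($m = -133 - 383 = -516$)
$w{\left(O,A \right)} = 0$
$\sqrt{u{\left(1975,8 \cdot 124 \right)} + w{\left(m,1595 \right)}} = \sqrt{-1801 + 0} = \sqrt{-1801} = i \sqrt{1801}$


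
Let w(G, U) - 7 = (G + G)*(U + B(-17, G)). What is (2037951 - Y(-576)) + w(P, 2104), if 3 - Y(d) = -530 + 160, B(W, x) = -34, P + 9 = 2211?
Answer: 11153865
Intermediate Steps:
P = 2202 (P = -9 + 2211 = 2202)
Y(d) = 373 (Y(d) = 3 - (-530 + 160) = 3 - 1*(-370) = 3 + 370 = 373)
w(G, U) = 7 + 2*G*(-34 + U) (w(G, U) = 7 + (G + G)*(U - 34) = 7 + (2*G)*(-34 + U) = 7 + 2*G*(-34 + U))
(2037951 - Y(-576)) + w(P, 2104) = (2037951 - 1*373) + (7 - 68*2202 + 2*2202*2104) = (2037951 - 373) + (7 - 149736 + 9266016) = 2037578 + 9116287 = 11153865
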